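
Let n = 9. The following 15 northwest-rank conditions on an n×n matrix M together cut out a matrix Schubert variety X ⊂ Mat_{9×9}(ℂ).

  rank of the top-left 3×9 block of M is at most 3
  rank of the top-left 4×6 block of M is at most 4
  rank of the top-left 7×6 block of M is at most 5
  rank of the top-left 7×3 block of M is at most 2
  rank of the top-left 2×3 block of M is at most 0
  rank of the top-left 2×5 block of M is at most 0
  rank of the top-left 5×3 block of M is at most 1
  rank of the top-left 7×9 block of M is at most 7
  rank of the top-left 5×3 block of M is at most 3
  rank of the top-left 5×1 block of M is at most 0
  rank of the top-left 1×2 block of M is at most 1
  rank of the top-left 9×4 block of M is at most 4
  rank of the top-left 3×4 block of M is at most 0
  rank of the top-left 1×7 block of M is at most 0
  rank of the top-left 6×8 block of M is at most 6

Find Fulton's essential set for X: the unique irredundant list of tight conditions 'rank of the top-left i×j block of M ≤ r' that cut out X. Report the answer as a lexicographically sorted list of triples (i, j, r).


Reconstructing r_w from the 15 given conditions:

  row 1: 0, 0, 0, 0, 0, 0, 0, 1, 1
  row 2: 0, 0, 0, 0, 0, 1, 1, 2, 2
  row 3: 0, 0, 0, 0, 1, 2, 2, 3, 3
  row 4: 0, 1, 1, 1, 2, 3, 3, 4, 4
  row 5: 0, 1, 1, 2, 3, 4, 4, 5, 5
  row 6: 1, 2, 2, 3, 4, 5, 5, 6, 6
  row 7: 1, 2, 2, 3, 4, 5, 6, 7, 7
  row 8: 1, 2, 3, 4, 5, 6, 7, 8, 8
  row 9: 1, 2, 3, 4, 5, 6, 7, 8, 9

giving w = (8, 6, 5, 2, 4, 1, 7, 3, 9) via Δ²R.

|D(w)|=20, |Ess(w)|=6:

[(1, 7, 0), (2, 5, 0), (3, 4, 0), (5, 1, 0), (5, 3, 1), (7, 3, 2)]


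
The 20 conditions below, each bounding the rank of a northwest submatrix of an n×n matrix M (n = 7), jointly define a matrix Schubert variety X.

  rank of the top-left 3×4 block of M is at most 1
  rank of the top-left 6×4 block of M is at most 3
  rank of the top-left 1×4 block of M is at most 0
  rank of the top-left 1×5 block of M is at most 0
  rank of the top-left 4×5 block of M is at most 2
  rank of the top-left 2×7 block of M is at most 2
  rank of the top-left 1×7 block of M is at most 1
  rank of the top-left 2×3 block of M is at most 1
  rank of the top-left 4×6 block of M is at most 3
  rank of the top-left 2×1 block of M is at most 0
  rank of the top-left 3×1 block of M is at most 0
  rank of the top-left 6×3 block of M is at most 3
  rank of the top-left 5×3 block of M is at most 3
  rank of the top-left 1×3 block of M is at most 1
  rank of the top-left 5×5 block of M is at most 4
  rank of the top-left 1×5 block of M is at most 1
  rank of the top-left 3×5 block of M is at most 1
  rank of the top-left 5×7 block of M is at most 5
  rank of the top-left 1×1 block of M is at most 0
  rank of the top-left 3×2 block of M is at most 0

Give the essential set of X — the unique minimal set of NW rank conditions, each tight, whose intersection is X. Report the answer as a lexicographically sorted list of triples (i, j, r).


Recovering R(i,j) via the rank-extension bound from the 20 conditions:

  0 | 0 | 0 | 0 | 0 | 1 | 1
  0 | 0 | 1 | 1 | 1 | 2 | 2
  0 | 0 | 1 | 1 | 1 | 2 | 3
  1 | 1 | 2 | 2 | 2 | 3 | 4
  1 | 2 | 3 | 3 | 3 | 4 | 5
  1 | 2 | 3 | 3 | 4 | 5 | 6
  1 | 2 | 3 | 4 | 5 | 6 | 7

second differences of R give the permutation w = (6, 3, 7, 1, 2, 5, 4).

Fulton essential set (4 of the 12 Rothe cells):

[(1, 5, 0), (3, 2, 0), (3, 5, 1), (6, 4, 3)]


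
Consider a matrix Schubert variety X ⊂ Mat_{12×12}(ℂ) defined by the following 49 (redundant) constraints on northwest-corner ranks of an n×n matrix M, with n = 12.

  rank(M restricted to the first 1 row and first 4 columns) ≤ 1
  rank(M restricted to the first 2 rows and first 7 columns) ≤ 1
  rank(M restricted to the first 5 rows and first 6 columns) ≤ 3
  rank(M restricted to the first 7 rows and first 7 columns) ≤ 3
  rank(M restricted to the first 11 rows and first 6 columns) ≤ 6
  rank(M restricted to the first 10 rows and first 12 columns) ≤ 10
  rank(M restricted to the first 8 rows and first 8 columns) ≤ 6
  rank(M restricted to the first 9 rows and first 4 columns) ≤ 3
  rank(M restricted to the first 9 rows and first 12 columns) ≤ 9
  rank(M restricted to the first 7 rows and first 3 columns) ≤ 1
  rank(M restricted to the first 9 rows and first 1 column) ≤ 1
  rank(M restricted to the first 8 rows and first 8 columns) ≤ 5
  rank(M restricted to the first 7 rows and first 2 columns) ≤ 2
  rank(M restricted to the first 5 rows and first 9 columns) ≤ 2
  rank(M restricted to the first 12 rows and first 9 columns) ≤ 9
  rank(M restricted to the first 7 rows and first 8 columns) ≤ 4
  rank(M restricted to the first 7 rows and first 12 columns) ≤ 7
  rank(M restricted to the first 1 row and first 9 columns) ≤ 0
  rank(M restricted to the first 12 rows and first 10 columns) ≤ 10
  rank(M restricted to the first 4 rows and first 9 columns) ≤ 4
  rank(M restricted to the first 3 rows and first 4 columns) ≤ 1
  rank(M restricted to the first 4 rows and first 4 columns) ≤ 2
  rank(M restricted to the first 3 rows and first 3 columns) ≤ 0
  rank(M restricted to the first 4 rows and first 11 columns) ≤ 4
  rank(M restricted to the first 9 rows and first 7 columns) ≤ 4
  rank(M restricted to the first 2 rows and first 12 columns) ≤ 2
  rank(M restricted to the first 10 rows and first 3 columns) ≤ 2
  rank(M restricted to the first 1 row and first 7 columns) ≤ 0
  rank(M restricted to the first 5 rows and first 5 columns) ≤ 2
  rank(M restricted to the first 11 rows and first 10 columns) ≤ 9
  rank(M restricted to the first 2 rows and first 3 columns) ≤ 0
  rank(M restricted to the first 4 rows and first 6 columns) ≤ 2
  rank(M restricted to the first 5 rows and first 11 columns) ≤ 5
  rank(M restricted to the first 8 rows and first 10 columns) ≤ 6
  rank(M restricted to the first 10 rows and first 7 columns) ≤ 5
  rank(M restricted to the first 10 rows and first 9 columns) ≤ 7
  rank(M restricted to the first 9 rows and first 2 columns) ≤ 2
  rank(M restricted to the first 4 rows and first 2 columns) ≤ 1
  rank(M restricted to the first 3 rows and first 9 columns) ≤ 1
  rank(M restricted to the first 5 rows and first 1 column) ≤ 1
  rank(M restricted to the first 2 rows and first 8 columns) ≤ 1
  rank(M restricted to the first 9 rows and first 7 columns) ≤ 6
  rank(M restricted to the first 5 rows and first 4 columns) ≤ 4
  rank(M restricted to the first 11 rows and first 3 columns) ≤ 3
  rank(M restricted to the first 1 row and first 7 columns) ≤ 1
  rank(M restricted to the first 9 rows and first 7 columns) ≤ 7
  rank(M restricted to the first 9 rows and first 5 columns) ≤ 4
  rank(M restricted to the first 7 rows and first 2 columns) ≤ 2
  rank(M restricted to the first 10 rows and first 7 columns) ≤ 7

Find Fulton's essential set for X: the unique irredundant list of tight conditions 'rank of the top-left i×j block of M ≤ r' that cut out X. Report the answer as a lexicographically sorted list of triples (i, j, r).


Rank table r_w(12×12) implied by the 49 constraints:

  i=1: 0  0  0  0  0  0  0  0  0  1  1  1
  i=2: 0  0  0  1  1  1  1  1  1  2  2  2
  i=3: 0  0  0  1  1  1  1  1  1  2  3  3
  i=4: 1  1  1  2  2  2  2  2  2  3  4  4
  i=5: 1  1  1  2  2  2  2  2  2  3  4  5
  i=6: 1  1  1  2  3  3  3  3  3  4  5  6
  i=7: 1  1  1  2  3  3  3  4  4  5  6  7
  i=8: 1  2  2  3  4  4  4  5  5  6  7  8
  i=9: 1  2  2  3  4  4  4  5  6  7  8  9
  i=10: 1  2  2  3  4  5  5  6  7  8  9  10
  i=11: 1  2  3  4  5  6  6  7  8  9  10  11
  i=12: 1  2  3  4  5  6  7  8  9  10  11  12

giving w = (10, 4, 11, 1, 12, 5, 8, 2, 9, 6, 3, 7) via Δ²R.

Rothe diagram D(w) (37 cells), 8 SE-corners (essential conditions):

[(1, 9, 0), (3, 3, 0), (3, 9, 1), (5, 9, 2), (7, 3, 1), (7, 7, 3), (9, 7, 4), (10, 3, 2)]


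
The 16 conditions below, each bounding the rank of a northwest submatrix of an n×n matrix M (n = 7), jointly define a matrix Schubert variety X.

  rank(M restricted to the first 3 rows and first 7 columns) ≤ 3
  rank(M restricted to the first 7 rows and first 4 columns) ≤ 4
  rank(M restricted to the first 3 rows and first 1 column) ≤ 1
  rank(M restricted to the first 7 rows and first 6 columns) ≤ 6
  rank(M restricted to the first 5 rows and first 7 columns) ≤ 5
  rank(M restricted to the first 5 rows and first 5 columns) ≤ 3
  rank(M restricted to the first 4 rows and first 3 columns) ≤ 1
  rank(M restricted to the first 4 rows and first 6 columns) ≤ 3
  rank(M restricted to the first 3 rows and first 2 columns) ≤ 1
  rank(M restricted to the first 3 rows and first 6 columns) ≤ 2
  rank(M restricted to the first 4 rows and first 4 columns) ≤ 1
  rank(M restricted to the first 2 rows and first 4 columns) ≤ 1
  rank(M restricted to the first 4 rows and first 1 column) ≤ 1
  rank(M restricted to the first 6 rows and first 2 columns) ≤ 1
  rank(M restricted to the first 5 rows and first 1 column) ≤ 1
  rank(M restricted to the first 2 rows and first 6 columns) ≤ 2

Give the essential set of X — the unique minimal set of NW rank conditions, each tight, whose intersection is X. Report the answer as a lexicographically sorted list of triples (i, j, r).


Computing R[i][j] = min implied NW-rank bound (n=7, 16 conditions):

  row 1: 1 | 1 | 1 | 1 | 1 | 1 | 1
  row 2: 1 | 1 | 1 | 1 | 2 | 2 | 2
  row 3: 1 | 1 | 1 | 1 | 2 | 2 | 3
  row 4: 1 | 1 | 1 | 1 | 2 | 3 | 4
  row 5: 1 | 1 | 2 | 2 | 3 | 4 | 5
  row 6: 1 | 1 | 2 | 3 | 4 | 5 | 6
  row 7: 1 | 2 | 3 | 4 | 5 | 6 | 7

reading off 1-entries of Δ²R: w = (1, 5, 7, 6, 3, 4, 2).

ℓ(w)=12; the 3 essential cells (i,j,r):

[(3, 6, 2), (4, 4, 1), (6, 2, 1)]


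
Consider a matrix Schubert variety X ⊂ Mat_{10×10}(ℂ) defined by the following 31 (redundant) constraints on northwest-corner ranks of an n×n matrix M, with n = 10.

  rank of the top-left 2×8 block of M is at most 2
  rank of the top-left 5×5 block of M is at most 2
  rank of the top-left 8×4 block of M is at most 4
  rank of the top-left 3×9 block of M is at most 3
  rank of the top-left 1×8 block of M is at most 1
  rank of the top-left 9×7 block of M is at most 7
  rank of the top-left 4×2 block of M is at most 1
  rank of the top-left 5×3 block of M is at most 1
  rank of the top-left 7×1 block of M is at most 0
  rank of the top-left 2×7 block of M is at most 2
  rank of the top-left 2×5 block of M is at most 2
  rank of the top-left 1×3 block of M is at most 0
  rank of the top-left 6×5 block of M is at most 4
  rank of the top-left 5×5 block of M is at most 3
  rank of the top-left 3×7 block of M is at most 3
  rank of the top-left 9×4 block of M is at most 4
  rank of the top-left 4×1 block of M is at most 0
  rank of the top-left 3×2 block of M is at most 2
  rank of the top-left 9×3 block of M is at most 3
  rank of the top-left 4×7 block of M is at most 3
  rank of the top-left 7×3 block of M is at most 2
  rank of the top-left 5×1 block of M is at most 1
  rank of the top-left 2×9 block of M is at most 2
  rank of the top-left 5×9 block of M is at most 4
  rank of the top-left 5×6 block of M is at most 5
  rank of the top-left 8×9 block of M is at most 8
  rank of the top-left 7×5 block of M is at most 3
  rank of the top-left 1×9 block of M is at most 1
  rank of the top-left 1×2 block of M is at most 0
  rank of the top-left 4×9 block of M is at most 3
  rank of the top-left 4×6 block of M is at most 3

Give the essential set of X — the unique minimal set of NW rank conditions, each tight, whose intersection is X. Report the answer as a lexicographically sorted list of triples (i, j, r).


Recovering R(i,j) via the rank-extension bound from the 31 conditions:

  R[1]: 0 | 0 | 0 | 1 | 1 | 1 | 1 | 1 | 1 | 1
  R[2]: 0 | 1 | 1 | 2 | 2 | 2 | 2 | 2 | 2 | 2
  R[3]: 0 | 1 | 1 | 2 | 2 | 3 | 3 | 3 | 3 | 3
  R[4]: 0 | 1 | 1 | 2 | 2 | 3 | 3 | 3 | 3 | 4
  R[5]: 0 | 1 | 1 | 2 | 2 | 3 | 4 | 4 | 4 | 5
  R[6]: 0 | 1 | 2 | 3 | 3 | 4 | 5 | 5 | 5 | 6
  R[7]: 0 | 1 | 2 | 3 | 3 | 4 | 5 | 6 | 6 | 7
  R[8]: 1 | 2 | 3 | 4 | 4 | 5 | 6 | 7 | 7 | 8
  R[9]: 1 | 2 | 3 | 4 | 5 | 6 | 7 | 8 | 8 | 9
  R[10]: 1 | 2 | 3 | 4 | 5 | 6 | 7 | 8 | 9 | 10

hence w(1..10) = (4, 2, 6, 10, 7, 3, 8, 1, 5, 9).

D(w) has 19 cells with 6 SE-corners; essential set:

[(1, 3, 0), (4, 9, 3), (5, 3, 1), (5, 5, 2), (7, 1, 0), (7, 5, 3)]


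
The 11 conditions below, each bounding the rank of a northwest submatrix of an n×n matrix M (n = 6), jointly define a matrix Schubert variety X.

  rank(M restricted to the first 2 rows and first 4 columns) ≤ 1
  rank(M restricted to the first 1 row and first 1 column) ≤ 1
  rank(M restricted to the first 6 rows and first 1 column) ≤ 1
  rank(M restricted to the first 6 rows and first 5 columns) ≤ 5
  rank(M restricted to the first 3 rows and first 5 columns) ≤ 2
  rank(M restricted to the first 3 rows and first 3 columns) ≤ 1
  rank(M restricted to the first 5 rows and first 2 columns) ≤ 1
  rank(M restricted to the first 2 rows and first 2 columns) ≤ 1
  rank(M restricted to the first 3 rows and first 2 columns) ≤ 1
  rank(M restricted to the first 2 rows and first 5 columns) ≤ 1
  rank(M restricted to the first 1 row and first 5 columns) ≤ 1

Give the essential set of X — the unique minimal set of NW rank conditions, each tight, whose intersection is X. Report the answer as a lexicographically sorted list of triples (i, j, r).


The tightest implied rank at each (i,j), from the 11 conditions:

  R[1]: 1 1 1 1 1 1
  R[2]: 1 1 1 1 1 2
  R[3]: 1 1 1 2 2 3
  R[4]: 1 1 2 3 3 4
  R[5]: 1 1 2 3 4 5
  R[6]: 1 2 3 4 5 6

hence w(1..6) = (1, 6, 4, 3, 5, 2).

|D(w)|=8, |Ess(w)|=3:

[(2, 5, 1), (3, 3, 1), (5, 2, 1)]


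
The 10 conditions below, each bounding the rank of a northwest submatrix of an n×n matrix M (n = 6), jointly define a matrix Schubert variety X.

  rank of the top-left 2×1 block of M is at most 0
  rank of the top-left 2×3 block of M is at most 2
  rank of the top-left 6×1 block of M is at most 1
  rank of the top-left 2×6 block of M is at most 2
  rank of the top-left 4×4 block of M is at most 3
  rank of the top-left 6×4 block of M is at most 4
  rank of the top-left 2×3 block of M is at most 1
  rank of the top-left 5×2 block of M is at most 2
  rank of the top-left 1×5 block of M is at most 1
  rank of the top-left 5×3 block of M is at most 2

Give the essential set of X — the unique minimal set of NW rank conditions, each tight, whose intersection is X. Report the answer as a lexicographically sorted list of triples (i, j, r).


Recovering R(i,j) via the rank-extension bound from the 10 conditions:

  0 1 1 1 1 1
  0 1 1 2 2 2
  1 2 2 3 3 3
  1 2 2 3 4 4
  1 2 2 3 4 5
  1 2 3 4 5 6

second differences of R give the permutation w = (2, 4, 1, 5, 6, 3).

3 SE-corners of the 5-cell Rothe diagram give Ess(w):

[(2, 1, 0), (2, 3, 1), (5, 3, 2)]


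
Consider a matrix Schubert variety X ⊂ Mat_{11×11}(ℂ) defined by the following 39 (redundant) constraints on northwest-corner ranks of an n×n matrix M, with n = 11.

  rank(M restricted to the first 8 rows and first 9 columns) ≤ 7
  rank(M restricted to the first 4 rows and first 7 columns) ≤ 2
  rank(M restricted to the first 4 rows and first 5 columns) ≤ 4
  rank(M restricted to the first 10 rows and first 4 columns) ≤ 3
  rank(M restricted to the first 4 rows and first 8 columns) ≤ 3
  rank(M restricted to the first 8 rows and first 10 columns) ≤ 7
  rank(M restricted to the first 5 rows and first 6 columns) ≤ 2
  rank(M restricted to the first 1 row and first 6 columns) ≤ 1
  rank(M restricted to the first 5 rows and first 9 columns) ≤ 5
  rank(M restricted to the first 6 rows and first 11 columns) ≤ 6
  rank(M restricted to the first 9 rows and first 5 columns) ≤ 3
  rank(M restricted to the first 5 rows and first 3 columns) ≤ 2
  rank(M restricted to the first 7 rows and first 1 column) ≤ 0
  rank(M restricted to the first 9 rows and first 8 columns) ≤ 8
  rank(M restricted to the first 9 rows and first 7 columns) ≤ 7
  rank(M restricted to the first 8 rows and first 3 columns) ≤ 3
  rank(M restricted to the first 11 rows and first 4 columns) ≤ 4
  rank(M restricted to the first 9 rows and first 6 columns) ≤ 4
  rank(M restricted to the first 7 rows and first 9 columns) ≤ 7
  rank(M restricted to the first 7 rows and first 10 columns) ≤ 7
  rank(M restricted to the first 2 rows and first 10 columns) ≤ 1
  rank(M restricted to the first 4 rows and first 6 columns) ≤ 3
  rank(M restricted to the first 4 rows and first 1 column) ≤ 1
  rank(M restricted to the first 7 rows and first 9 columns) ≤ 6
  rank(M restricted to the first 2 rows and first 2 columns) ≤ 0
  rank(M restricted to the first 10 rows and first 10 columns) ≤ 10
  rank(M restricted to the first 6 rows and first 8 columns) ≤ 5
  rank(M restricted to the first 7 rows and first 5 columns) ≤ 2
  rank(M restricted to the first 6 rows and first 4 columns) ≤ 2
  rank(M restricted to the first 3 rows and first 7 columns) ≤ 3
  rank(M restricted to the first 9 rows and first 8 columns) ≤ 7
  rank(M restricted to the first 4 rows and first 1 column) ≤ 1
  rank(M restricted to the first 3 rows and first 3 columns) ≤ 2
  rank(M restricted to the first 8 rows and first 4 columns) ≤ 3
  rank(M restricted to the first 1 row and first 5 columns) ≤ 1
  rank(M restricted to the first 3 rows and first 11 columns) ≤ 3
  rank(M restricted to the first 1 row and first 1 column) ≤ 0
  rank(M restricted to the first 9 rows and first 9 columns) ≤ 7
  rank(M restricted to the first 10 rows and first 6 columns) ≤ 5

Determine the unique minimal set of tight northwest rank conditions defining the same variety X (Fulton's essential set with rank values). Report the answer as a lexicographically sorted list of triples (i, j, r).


The tightest implied rank at each (i,j), from the 39 conditions:

  0 0 1 1 1 1 1 1 1 1 1
  0 0 1 1 1 1 1 1 1 1 2
  0 1 2 2 2 2 2 2 2 2 3
  0 1 2 2 2 2 2 3 3 3 4
  0 1 2 2 2 2 3 4 4 4 5
  0 1 2 2 2 3 4 5 5 5 6
  0 1 2 2 2 3 4 5 6 6 7
  1 2 3 3 3 4 5 6 7 7 8
  1 2 3 3 3 4 5 6 7 8 9
  1 2 3 3 4 5 6 7 8 9 10
  1 2 3 4 5 6 7 8 9 10 11

so w = (3, 11, 2, 8, 7, 6, 9, 1, 10, 5, 4).

Rothe diagram D(w) (30 cells), 8 SE-corners (essential conditions):

[(2, 2, 0), (2, 10, 1), (4, 7, 2), (5, 6, 2), (7, 1, 0), (7, 5, 2), (9, 5, 3), (10, 4, 3)]


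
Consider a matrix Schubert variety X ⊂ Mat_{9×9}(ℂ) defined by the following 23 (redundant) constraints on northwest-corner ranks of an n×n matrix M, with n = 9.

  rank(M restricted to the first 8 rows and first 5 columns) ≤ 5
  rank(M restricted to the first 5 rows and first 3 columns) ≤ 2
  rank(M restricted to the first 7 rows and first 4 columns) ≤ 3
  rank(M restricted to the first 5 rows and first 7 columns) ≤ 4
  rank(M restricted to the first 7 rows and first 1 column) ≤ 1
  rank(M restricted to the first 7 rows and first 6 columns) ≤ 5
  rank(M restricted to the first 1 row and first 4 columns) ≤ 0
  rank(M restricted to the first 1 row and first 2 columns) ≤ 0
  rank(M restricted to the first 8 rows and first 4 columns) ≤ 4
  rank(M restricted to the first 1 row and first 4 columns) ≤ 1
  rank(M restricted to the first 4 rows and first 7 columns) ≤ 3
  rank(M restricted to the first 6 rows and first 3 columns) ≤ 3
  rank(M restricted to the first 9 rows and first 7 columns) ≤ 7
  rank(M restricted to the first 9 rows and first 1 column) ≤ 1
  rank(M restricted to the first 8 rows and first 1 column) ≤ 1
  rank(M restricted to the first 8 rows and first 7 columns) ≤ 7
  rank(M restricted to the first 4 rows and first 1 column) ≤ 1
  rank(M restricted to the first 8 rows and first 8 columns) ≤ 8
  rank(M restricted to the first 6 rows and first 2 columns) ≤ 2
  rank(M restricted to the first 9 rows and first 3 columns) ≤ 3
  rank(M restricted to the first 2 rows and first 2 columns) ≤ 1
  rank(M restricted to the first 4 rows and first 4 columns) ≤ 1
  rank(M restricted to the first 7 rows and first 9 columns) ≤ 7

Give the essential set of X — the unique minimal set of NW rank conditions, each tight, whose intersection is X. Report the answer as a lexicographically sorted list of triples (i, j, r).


Reconstructing r_w from the 23 given conditions:

  R[1]: 0 0 0 0 1 1 1 1 1
  R[2]: 1 1 1 1 2 2 2 2 2
  R[3]: 1 1 1 1 2 3 3 3 3
  R[4]: 1 1 1 1 2 3 3 4 4
  R[5]: 1 2 2 2 3 4 4 5 5
  R[6]: 1 2 3 3 4 5 5 6 6
  R[7]: 1 2 3 3 4 5 6 7 7
  R[8]: 1 2 3 4 5 6 7 8 8
  R[9]: 1 2 3 4 5 6 7 8 9

giving w = (5, 1, 6, 8, 2, 3, 7, 4, 9) via Δ²R.

Fulton essential set (4 of the 12 Rothe cells):

[(1, 4, 0), (4, 4, 1), (4, 7, 3), (7, 4, 3)]


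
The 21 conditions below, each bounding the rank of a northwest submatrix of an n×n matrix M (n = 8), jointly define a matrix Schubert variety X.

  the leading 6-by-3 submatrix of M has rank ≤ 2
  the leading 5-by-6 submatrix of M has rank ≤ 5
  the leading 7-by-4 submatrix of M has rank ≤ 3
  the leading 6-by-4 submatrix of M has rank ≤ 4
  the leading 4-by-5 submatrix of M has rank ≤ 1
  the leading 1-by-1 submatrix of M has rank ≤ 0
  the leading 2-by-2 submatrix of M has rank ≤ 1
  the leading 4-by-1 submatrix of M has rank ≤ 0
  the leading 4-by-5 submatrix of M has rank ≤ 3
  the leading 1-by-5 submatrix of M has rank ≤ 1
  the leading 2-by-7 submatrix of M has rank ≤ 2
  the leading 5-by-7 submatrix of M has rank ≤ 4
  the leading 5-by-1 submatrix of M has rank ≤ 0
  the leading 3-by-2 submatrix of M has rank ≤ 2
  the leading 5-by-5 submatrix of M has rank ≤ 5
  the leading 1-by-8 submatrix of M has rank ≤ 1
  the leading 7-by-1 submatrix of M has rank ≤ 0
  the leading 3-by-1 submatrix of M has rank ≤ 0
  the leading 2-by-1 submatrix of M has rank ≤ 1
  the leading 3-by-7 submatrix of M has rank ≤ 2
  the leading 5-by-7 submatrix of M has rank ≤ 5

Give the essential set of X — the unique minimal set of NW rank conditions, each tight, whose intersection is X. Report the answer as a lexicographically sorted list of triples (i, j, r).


Propagating the 21 rank bounds to every northwest block:

  row 1: 0  1  1  1  1  1  1  1
  row 2: 0  1  1  1  1  2  2  2
  row 3: 0  1  1  1  1  2  2  3
  row 4: 0  1  1  1  1  2  3  4
  row 5: 0  1  2  2  2  3  4  5
  row 6: 0  1  2  3  3  4  5  6
  row 7: 0  1  2  3  4  5  6  7
  row 8: 1  2  3  4  5  6  7  8

reading off 1-entries of Δ²R: w = (2, 6, 8, 7, 3, 4, 5, 1).

Fulton essential set (3 of the 17 Rothe cells):

[(3, 7, 2), (4, 5, 1), (7, 1, 0)]


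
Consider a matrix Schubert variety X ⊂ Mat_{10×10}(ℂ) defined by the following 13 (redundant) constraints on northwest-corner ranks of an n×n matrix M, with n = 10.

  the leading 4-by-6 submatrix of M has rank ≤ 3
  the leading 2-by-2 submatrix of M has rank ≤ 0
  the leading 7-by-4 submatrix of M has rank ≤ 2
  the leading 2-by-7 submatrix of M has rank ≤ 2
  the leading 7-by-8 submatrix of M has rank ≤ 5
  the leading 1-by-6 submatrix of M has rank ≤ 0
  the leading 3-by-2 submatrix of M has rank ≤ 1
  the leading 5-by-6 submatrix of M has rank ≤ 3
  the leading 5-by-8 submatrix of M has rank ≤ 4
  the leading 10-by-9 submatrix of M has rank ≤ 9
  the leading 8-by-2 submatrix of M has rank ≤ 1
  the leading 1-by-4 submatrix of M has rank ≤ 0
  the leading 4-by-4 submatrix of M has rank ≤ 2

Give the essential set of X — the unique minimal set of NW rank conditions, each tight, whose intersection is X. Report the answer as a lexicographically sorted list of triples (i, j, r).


Propagating the 13 rank bounds to every northwest block:

  0 | 0 | 0 | 0 | 0 | 0 | 1 | 1 | 1 | 1
  0 | 0 | 1 | 1 | 1 | 1 | 2 | 2 | 2 | 2
  1 | 1 | 2 | 2 | 2 | 2 | 3 | 3 | 3 | 3
  1 | 1 | 2 | 2 | 3 | 3 | 4 | 4 | 4 | 4
  1 | 1 | 2 | 2 | 3 | 3 | 4 | 4 | 5 | 5
  1 | 1 | 2 | 2 | 3 | 4 | 5 | 5 | 6 | 6
  1 | 1 | 2 | 2 | 3 | 4 | 5 | 5 | 6 | 7
  1 | 1 | 2 | 3 | 4 | 5 | 6 | 6 | 7 | 8
  1 | 2 | 3 | 4 | 5 | 6 | 7 | 7 | 8 | 9
  1 | 2 | 3 | 4 | 5 | 6 | 7 | 8 | 9 | 10

so w = (7, 3, 1, 5, 9, 6, 10, 4, 2, 8).

Fulton essential set (7 of the 20 Rothe cells):

[(1, 6, 0), (2, 2, 0), (5, 6, 3), (5, 8, 4), (7, 4, 2), (7, 8, 5), (8, 2, 1)]


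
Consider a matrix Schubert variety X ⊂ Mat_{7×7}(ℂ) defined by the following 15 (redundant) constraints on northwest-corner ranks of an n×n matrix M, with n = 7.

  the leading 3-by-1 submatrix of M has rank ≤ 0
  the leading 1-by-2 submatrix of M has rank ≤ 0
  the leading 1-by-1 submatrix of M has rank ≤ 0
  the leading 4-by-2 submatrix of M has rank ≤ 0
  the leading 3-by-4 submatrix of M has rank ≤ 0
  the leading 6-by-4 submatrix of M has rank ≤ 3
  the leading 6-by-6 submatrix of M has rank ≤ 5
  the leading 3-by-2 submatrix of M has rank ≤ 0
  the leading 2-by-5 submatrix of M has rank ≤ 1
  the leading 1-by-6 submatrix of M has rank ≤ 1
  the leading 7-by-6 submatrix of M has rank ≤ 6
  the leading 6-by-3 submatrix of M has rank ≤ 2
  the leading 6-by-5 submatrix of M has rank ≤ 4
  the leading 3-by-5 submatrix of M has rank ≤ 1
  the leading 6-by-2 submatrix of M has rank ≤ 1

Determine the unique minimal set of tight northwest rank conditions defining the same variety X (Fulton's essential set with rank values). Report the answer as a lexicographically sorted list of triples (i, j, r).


Rank table r_w(7×7) implied by the 15 constraints:

  i=1: 0, 0, 0, 0, 1, 1, 1
  i=2: 0, 0, 0, 0, 1, 2, 2
  i=3: 0, 0, 0, 0, 1, 2, 3
  i=4: 0, 0, 1, 1, 2, 3, 4
  i=5: 1, 1, 2, 2, 3, 4, 5
  i=6: 1, 1, 2, 3, 4, 5, 6
  i=7: 1, 2, 3, 4, 5, 6, 7

reading off 1-entries of Δ²R: w = (5, 6, 7, 3, 1, 4, 2).

Fulton essential set (3 of the 15 Rothe cells):

[(3, 4, 0), (4, 2, 0), (6, 2, 1)]


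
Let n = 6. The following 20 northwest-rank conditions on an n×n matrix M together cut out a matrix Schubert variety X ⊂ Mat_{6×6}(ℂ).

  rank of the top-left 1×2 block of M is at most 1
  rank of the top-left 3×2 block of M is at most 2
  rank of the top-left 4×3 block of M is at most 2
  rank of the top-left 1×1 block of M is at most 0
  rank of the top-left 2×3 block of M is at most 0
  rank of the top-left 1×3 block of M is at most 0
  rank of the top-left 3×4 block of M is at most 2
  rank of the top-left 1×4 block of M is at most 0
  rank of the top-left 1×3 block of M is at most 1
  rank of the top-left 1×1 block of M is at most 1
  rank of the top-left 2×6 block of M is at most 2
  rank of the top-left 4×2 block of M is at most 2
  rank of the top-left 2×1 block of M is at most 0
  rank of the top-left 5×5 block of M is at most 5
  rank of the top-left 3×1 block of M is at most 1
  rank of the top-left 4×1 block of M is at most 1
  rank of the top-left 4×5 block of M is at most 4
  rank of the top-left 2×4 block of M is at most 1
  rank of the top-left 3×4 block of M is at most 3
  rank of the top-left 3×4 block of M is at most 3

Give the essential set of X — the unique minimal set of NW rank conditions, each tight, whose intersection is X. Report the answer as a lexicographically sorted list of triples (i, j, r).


The tightest implied rank at each (i,j), from the 20 conditions:

  i=1: 0  0  0  0  1  1
  i=2: 0  0  0  1  2  2
  i=3: 1  1  1  2  3  3
  i=4: 1  2  2  3  4  4
  i=5: 1  2  3  4  5  5
  i=6: 1  2  3  4  5  6

giving w = (5, 4, 1, 2, 3, 6) via Δ²R.

Rothe diagram D(w) (7 cells), 2 SE-corners (essential conditions):

[(1, 4, 0), (2, 3, 0)]


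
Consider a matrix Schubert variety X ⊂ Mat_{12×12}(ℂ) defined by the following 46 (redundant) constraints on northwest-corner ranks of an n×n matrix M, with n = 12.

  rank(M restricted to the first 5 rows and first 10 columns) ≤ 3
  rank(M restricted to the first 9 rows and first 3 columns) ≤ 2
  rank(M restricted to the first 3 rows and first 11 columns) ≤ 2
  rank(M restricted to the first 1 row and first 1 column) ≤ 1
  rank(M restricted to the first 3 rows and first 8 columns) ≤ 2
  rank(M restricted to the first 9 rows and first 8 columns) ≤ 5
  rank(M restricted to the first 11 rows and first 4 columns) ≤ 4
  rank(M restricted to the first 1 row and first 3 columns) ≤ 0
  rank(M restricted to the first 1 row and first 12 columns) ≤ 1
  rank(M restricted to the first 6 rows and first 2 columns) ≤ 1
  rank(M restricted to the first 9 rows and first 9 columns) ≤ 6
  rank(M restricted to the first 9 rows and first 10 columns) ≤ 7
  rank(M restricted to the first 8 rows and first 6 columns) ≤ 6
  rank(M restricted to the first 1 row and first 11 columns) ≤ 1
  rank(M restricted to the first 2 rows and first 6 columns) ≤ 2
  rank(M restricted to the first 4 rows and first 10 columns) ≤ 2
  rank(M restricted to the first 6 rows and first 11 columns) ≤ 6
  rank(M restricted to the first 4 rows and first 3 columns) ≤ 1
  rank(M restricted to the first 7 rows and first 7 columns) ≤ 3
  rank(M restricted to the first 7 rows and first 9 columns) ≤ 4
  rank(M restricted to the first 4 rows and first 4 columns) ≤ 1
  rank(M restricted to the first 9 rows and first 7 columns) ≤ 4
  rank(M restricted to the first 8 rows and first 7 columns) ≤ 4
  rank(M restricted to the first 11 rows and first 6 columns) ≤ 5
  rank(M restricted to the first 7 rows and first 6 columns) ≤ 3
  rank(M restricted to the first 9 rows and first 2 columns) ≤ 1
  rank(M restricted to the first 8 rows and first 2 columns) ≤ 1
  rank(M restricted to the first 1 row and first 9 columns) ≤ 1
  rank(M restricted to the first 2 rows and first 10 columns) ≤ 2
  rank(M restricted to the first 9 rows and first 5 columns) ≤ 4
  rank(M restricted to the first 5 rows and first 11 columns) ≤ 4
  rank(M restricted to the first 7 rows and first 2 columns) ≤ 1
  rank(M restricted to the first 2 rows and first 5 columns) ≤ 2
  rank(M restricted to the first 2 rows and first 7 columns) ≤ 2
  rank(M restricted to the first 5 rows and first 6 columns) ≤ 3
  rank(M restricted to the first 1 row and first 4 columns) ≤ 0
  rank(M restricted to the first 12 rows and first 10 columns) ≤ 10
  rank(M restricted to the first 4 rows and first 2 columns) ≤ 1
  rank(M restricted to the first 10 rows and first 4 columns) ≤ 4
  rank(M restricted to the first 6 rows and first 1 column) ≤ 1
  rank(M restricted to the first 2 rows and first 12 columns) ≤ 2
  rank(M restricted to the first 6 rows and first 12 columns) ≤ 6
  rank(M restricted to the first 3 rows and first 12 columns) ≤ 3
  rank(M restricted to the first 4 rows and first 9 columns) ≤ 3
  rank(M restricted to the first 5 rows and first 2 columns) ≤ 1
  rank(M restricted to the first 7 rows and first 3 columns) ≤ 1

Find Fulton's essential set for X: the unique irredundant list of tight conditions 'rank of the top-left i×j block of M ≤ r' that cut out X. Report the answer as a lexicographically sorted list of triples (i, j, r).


Computing R[i][j] = min implied NW-rank bound (n=12, 46 conditions):

  row 1: 0, 0, 0, 0, 1, 1, 1, 1, 1, 1, 1, 1
  row 2: 1, 1, 1, 1, 2, 2, 2, 2, 2, 2, 2, 2
  row 3: 1, 1, 1, 1, 2, 2, 2, 2, 2, 2, 2, 3
  row 4: 1, 1, 1, 1, 2, 2, 2, 2, 2, 2, 3, 4
  row 5: 1, 1, 1, 2, 3, 3, 3, 3, 3, 3, 4, 5
  row 6: 1, 1, 1, 2, 3, 3, 3, 4, 4, 4, 5, 6
  row 7: 1, 1, 1, 2, 3, 3, 3, 4, 4, 5, 6, 7
  row 8: 1, 1, 2, 3, 4, 4, 4, 5, 5, 6, 7, 8
  row 9: 1, 1, 2, 3, 4, 4, 4, 5, 6, 7, 8, 9
  row 10: 1, 2, 3, 4, 5, 5, 5, 6, 7, 8, 9, 10
  row 11: 1, 2, 3, 4, 5, 5, 6, 7, 8, 9, 10, 11
  row 12: 1, 2, 3, 4, 5, 6, 7, 8, 9, 10, 11, 12

reading off 1-entries of Δ²R: w = (5, 1, 12, 11, 4, 8, 10, 3, 9, 2, 7, 6).

Fulton essential set (10 of the 37 Rothe cells):

[(1, 4, 0), (3, 11, 2), (4, 4, 1), (4, 10, 2), (7, 3, 1), (7, 7, 3), (7, 9, 4), (9, 2, 1), (9, 7, 4), (11, 6, 5)]


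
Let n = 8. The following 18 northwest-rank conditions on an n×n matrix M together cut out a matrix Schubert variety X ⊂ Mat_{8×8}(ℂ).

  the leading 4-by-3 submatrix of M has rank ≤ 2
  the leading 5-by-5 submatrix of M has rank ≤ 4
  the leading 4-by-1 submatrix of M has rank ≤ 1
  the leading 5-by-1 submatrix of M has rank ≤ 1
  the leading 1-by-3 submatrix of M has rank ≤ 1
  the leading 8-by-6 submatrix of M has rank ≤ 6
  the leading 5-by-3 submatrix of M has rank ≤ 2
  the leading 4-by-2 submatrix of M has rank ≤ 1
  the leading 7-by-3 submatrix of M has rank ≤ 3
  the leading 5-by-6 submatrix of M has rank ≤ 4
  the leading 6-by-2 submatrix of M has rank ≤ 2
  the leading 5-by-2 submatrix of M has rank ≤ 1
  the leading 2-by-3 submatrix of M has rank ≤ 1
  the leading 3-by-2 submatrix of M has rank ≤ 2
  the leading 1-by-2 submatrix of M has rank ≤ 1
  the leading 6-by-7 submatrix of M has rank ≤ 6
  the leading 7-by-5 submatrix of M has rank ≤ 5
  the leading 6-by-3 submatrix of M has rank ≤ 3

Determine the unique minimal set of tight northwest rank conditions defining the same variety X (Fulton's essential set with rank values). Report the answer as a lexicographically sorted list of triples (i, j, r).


Recovering R(i,j) via the rank-extension bound from the 18 conditions:

  R[1]: 1  1  1  1  1  1  1  1
  R[2]: 1  1  1  2  2  2  2  2
  R[3]: 1  1  2  3  3  3  3  3
  R[4]: 1  1  2  3  4  4  4  4
  R[5]: 1  1  2  3  4  4  5  5
  R[6]: 1  2  3  4  5  5  6  6
  R[7]: 1  2  3  4  5  6  7  7
  R[8]: 1  2  3  4  5  6  7  8

reading off 1-entries of Δ²R: w = (1, 4, 3, 5, 7, 2, 6, 8).

Fulton essential set (3 of the 6 Rothe cells):

[(2, 3, 1), (5, 2, 1), (5, 6, 4)]


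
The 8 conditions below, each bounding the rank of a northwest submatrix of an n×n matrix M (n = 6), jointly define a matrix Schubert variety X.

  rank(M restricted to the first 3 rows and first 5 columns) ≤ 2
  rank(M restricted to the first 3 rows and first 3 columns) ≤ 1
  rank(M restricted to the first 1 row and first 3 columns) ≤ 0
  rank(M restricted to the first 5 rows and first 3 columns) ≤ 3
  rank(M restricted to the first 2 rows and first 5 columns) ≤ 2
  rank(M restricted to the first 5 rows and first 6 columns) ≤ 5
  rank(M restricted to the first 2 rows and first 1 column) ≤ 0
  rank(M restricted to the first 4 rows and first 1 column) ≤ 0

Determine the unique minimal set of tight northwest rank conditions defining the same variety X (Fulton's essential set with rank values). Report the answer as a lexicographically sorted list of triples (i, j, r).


The tightest implied rank at each (i,j), from the 8 conditions:

  i=1: 0  0  0  1  1  1
  i=2: 0  1  1  2  2  2
  i=3: 0  1  1  2  2  3
  i=4: 0  1  2  3  3  4
  i=5: 1  2  3  4  4  5
  i=6: 1  2  3  4  5  6

so w = (4, 2, 6, 3, 1, 5).

D(w) has 8 cells with 4 SE-corners; essential set:

[(1, 3, 0), (3, 3, 1), (3, 5, 2), (4, 1, 0)]


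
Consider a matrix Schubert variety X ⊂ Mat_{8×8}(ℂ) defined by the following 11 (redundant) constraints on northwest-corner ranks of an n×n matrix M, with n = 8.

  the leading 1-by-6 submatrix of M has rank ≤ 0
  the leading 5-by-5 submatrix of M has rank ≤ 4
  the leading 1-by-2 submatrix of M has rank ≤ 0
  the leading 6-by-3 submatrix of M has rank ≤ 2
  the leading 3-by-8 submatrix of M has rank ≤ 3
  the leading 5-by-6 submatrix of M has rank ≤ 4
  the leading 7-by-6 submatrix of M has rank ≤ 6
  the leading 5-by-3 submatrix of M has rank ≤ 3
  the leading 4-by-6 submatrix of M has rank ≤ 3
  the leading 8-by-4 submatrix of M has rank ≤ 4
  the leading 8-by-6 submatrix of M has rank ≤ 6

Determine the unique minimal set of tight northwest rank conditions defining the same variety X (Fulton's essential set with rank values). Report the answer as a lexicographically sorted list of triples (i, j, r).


Computing R[i][j] = min implied NW-rank bound (n=8, 11 conditions):

  R[1]: 0 | 0 | 0 | 0 | 0 | 0 | 1 | 1
  R[2]: 1 | 1 | 1 | 1 | 1 | 1 | 2 | 2
  R[3]: 1 | 2 | 2 | 2 | 2 | 2 | 3 | 3
  R[4]: 1 | 2 | 2 | 3 | 3 | 3 | 4 | 4
  R[5]: 1 | 2 | 2 | 3 | 4 | 4 | 5 | 5
  R[6]: 1 | 2 | 2 | 3 | 4 | 5 | 6 | 6
  R[7]: 1 | 2 | 3 | 4 | 5 | 6 | 7 | 7
  R[8]: 1 | 2 | 3 | 4 | 5 | 6 | 7 | 8

reading off 1-entries of Δ²R: w = (7, 1, 2, 4, 5, 6, 3, 8).

ℓ(w)=9; the 2 essential cells (i,j,r):

[(1, 6, 0), (6, 3, 2)]


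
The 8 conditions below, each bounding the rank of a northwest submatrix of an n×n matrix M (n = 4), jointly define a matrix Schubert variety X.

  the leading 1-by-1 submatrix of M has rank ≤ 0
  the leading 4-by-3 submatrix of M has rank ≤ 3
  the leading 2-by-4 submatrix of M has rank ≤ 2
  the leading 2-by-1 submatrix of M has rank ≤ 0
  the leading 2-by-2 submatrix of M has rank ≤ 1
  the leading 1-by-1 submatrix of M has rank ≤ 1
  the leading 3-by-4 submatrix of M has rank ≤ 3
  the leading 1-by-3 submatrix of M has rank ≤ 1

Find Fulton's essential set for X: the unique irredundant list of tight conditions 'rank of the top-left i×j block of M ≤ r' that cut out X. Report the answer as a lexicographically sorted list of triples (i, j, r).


Computing R[i][j] = min implied NW-rank bound (n=4, 8 conditions):

  row 1: 0, 1, 1, 1
  row 2: 0, 1, 2, 2
  row 3: 1, 2, 3, 3
  row 4: 1, 2, 3, 4

so w = (2, 3, 1, 4).

D(w) has 2 cells with 1 SE-corner; essential set:

[(2, 1, 0)]


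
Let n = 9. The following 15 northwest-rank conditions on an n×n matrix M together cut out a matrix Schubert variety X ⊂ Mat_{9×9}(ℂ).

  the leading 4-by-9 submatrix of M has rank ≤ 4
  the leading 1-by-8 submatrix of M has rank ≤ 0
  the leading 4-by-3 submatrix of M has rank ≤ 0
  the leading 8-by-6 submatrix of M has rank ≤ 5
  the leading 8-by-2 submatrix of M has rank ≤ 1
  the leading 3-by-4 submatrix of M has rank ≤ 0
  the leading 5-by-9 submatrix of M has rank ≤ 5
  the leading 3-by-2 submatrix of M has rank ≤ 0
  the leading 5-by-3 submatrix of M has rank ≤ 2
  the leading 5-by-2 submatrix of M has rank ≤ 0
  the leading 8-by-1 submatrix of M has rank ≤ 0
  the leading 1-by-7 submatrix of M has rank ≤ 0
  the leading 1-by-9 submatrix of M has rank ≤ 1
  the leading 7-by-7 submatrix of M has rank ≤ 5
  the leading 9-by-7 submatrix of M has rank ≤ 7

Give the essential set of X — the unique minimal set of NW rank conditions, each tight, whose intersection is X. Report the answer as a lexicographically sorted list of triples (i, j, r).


Recovering R(i,j) via the rank-extension bound from the 15 conditions:

  i=1: 0  0  0  0  0  0  0  0  1
  i=2: 0  0  0  0  1  1  1  1  2
  i=3: 0  0  0  0  1  2  2  2  3
  i=4: 0  0  0  1  2  3  3  3  4
  i=5: 0  0  1  2  3  4  4  4  5
  i=6: 0  1  2  3  4  5  5  5  6
  i=7: 0  1  2  3  4  5  5  6  7
  i=8: 0  1  2  3  4  5  6  7  8
  i=9: 1  2  3  4  5  6  7  8  9

second differences of R give the permutation w = (9, 5, 6, 4, 3, 2, 8, 7, 1).

6 SE-corners of the 25-cell Rothe diagram give Ess(w):

[(1, 8, 0), (3, 4, 0), (4, 3, 0), (5, 2, 0), (7, 7, 5), (8, 1, 0)]


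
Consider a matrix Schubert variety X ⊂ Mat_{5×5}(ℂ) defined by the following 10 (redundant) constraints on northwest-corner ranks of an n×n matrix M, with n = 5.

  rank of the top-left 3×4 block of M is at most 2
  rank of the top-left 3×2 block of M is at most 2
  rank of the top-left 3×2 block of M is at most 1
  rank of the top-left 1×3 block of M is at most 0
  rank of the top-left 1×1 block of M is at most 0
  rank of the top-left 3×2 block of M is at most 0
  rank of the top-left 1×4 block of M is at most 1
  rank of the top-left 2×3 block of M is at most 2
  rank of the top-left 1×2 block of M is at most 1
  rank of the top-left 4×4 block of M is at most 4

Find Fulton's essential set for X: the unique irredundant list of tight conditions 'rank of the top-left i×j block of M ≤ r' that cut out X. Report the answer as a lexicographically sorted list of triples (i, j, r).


Propagating the 10 rank bounds to every northwest block:

  row 1: 0, 0, 0, 1, 1
  row 2: 0, 0, 1, 2, 2
  row 3: 0, 0, 1, 2, 3
  row 4: 1, 1, 2, 3, 4
  row 5: 1, 2, 3, 4, 5

the unique w with this rank table is (4, 3, 5, 1, 2).

D(w) has 7 cells with 2 SE-corners; essential set:

[(1, 3, 0), (3, 2, 0)]


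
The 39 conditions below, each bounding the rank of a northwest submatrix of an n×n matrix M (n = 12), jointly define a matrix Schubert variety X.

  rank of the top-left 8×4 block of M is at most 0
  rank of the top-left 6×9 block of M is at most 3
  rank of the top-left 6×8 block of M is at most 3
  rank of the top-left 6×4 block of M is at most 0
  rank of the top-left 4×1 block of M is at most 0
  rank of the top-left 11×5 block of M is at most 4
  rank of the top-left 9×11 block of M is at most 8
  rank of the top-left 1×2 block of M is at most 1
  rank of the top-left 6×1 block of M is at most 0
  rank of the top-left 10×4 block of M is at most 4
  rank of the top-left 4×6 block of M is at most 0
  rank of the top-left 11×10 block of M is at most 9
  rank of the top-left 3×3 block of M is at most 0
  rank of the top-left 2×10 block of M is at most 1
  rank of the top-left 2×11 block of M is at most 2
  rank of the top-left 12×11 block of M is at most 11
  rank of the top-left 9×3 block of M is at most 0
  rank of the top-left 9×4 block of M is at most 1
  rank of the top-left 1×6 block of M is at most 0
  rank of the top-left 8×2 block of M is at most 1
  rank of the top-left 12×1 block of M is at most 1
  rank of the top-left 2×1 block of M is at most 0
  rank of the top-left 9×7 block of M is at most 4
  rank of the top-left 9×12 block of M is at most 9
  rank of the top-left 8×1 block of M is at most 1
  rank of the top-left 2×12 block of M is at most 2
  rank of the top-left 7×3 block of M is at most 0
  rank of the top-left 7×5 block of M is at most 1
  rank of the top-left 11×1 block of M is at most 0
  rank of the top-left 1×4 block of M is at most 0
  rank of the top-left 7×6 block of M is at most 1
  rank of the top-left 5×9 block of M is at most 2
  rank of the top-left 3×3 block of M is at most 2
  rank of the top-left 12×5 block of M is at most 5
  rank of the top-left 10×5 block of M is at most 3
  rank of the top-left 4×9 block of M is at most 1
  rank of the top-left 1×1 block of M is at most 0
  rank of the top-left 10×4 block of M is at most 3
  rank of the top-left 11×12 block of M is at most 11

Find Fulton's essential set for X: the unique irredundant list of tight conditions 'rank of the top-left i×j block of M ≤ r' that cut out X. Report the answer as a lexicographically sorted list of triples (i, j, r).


The tightest implied rank at each (i,j), from the 39 conditions:

  i=1: 0 0 0 0 0 0 1 1 1 1 1 1
  i=2: 0 0 0 0 0 0 1 1 1 1 2 2
  i=3: 0 0 0 0 0 0 1 1 1 2 3 3
  i=4: 0 0 0 0 0 0 1 1 1 2 3 4
  i=5: 0 0 0 0 1 1 2 2 2 3 4 5
  i=6: 0 0 0 0 1 1 2 3 3 4 5 6
  i=7: 0 0 0 0 1 1 2 3 4 5 6 7
  i=8: 0 0 0 0 1 2 3 4 5 6 7 8
  i=9: 0 0 0 1 2 3 4 5 6 7 8 9
  i=10: 0 1 1 2 3 4 5 6 7 8 9 10
  i=11: 0 1 2 3 4 5 6 7 8 9 10 11
  i=12: 1 2 3 4 5 6 7 8 9 10 11 12

giving w = (7, 11, 10, 12, 5, 8, 9, 6, 4, 2, 3, 1) via Δ²R.

|D(w)|=54, |Ess(w)|=7:

[(2, 10, 1), (4, 6, 0), (4, 9, 1), (7, 6, 1), (8, 4, 0), (9, 3, 0), (11, 1, 0)]
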